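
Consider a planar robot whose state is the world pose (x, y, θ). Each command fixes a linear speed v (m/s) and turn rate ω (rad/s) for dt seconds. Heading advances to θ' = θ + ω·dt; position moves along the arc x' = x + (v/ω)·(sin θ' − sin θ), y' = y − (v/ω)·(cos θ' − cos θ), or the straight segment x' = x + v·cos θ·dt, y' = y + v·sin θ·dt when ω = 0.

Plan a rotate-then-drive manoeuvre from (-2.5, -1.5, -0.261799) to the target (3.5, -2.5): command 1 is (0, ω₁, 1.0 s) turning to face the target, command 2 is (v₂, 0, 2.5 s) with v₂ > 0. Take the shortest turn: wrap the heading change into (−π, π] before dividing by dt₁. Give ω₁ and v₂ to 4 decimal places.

ω₁ = 0.0967, v₂ = 2.4331

heading to target = atan2(-2.5−-1.5, 3.5−-2.5) = -0.1651
Δθ = wrap(-0.1651 − -0.2618) = 0.0967; ω₁ = Δθ/dt₁ = 0.0967
distance = √((3.5−-2.5)² + (-2.5−-1.5)²) = 6.0828; v₂ = distance/dt₂ = 2.4331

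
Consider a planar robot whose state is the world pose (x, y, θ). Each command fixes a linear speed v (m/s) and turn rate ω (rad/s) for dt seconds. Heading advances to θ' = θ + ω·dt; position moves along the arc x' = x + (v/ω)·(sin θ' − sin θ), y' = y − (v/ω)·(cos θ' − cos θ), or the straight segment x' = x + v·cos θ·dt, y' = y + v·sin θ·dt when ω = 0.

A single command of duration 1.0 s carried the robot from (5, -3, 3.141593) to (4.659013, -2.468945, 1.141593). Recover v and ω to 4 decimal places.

Δθ = 1.141593 − 3.141593 = -2.000000
ω = Δθ/dt = -2.000000/1.0 = -2.0000
R = −Δy/(cos θ' − cos θ) = -0.3750
v = R·ω = -0.3750·-2.0000 = 0.7500

v = 0.7500, ω = -2.0000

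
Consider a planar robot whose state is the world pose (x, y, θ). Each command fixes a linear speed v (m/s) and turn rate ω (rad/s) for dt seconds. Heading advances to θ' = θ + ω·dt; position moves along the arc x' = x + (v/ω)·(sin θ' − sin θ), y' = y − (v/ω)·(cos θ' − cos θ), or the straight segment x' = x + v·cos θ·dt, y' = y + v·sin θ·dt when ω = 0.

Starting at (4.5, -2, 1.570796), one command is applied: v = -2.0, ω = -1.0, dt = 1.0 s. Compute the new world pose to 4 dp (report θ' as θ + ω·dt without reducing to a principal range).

θ' = 1.5708 + -1.0·1.0 = 0.5708
R = v/ω = -2.0/-1.0 = 2.0000
x' = 4.5 + 2.0000·(sin 0.5708 − sin 1.5708) = 3.5806
y' = -2 − 2.0000·(cos 0.5708 − cos 1.5708) = -3.6829

(3.5806, -3.6829, 0.5708)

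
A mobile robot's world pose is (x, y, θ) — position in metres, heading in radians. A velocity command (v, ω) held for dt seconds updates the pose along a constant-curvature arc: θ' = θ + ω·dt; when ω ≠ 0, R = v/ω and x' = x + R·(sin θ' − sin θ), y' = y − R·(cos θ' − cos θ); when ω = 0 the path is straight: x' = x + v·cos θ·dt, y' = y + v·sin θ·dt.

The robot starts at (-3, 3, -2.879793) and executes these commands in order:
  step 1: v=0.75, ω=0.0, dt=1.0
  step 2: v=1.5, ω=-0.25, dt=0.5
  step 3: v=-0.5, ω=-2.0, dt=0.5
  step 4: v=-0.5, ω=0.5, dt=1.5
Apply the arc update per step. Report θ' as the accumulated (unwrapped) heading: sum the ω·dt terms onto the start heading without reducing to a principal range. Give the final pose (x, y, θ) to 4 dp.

(-3.5881, 2.2287, -3.2548)

step 1: θ'=-2.8798 (straight) → pose (-3.7244, 2.8059, -2.8798)
step 2: θ'=-3.0048 (R=-6.0000) → pose (-4.4591, 2.6575, -3.0048)
step 3: θ'=-4.0048 (R=0.2500) → pose (-4.2350, 2.5723, -4.0048)
step 4: θ'=-3.2548 (R=-1.0000) → pose (-3.5881, 2.2287, -3.2548)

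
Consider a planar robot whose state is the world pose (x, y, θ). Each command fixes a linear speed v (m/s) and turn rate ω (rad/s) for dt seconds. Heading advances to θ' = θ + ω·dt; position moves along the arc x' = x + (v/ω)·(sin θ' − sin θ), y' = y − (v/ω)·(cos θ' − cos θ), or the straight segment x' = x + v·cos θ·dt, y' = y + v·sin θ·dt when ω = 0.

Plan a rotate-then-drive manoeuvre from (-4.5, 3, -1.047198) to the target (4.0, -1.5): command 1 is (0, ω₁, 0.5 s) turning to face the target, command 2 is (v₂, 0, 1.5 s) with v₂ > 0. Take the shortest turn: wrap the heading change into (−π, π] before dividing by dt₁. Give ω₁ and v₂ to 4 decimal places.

heading to target = atan2(-1.5−3, 4−-4.5) = -0.4869
Δθ = wrap(-0.4869 − -1.0472) = 0.5603; ω₁ = Δθ/dt₁ = 1.1206
distance = √((4−-4.5)² + (-1.5−3)²) = 9.6177; v₂ = distance/dt₂ = 6.4118

ω₁ = 1.1206, v₂ = 6.4118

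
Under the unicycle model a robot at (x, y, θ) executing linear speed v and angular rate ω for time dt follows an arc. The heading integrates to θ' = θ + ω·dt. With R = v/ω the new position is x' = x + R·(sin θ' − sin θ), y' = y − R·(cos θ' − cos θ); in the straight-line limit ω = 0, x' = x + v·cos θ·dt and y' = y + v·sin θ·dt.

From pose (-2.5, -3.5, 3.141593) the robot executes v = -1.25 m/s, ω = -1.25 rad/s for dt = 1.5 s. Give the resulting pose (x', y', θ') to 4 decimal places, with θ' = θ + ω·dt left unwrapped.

(-1.5459, -4.7995, 1.2666)

θ' = 3.1416 + -1.25·1.5 = 1.2666
R = v/ω = -1.25/-1.25 = 1.0000
x' = -2.5 + 1.0000·(sin 1.2666 − sin 3.1416) = -1.5459
y' = -3.5 − 1.0000·(cos 1.2666 − cos 3.1416) = -4.7995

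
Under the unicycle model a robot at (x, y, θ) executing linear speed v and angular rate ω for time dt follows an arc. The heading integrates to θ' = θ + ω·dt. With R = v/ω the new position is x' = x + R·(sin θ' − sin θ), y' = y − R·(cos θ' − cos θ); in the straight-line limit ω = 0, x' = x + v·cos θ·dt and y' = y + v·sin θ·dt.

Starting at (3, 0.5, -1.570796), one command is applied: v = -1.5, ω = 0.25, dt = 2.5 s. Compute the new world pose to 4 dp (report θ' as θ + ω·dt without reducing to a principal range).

(1.8658, 4.0106, -0.9458)

θ' = -1.5708 + 0.25·2.5 = -0.9458
R = v/ω = -1.5/0.25 = -6.0000
x' = 3 + -6.0000·(sin -0.9458 − sin -1.5708) = 1.8658
y' = 0.5 − -6.0000·(cos -0.9458 − cos -1.5708) = 4.0106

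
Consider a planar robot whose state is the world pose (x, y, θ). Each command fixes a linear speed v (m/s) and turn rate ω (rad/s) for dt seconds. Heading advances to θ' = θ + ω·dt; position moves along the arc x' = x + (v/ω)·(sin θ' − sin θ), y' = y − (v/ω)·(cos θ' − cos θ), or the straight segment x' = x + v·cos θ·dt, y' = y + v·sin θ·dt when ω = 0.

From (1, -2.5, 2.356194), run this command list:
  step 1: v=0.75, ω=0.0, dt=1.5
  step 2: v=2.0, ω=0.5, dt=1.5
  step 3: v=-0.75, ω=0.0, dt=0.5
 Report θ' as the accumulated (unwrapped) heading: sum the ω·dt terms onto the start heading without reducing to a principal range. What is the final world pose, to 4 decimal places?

step 1: θ'=2.3562 (straight) → pose (0.2045, -1.7045, 2.3562)
step 2: θ'=3.1062 (R=4.0000) → pose (-2.4824, -0.5354, 3.1062)
step 3: θ'=3.1062 (straight) → pose (-2.1076, -0.5487, 3.1062)

(-2.1076, -0.5487, 3.1062)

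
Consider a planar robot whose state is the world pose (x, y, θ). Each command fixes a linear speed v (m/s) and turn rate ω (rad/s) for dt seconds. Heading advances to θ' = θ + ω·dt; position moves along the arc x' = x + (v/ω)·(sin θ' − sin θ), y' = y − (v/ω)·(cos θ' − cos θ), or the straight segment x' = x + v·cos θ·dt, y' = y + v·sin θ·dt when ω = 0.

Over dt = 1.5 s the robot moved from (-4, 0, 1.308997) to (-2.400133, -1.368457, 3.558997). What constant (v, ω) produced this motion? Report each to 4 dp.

Δθ = 3.558997 − 1.308997 = 2.250000
ω = Δθ/dt = 2.250000/1.5 = 1.5000
R = Δx/(sin θ' − sin θ) = -1.1667
v = R·ω = -1.1667·1.5000 = -1.7500

v = -1.7500, ω = 1.5000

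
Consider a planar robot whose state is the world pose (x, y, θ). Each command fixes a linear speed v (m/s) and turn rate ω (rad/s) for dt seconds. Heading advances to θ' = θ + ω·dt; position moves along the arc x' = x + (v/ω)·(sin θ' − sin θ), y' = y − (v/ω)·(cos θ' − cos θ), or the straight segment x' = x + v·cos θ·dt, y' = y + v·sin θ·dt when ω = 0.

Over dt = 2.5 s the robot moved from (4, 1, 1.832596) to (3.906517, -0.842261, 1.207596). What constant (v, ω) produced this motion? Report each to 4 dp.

Δθ = 1.207596 − 1.832596 = -0.625000
ω = Δθ/dt = -0.625000/2.5 = -0.2500
R = −Δy/(cos θ' − cos θ) = 3.0000
v = R·ω = 3.0000·-0.2500 = -0.7500

v = -0.7500, ω = -0.2500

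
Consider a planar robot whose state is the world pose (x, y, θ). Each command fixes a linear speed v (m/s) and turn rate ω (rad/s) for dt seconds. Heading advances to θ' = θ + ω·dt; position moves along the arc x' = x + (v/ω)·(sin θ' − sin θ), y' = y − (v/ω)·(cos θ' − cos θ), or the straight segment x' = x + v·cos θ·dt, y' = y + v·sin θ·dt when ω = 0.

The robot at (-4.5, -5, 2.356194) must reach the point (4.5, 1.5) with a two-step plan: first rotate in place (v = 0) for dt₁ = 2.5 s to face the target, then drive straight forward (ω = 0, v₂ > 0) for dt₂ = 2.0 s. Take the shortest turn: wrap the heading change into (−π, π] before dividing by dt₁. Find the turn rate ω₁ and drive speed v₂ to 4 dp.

heading to target = atan2(1.5−-5, 4.5−-4.5) = 0.6255
Δθ = wrap(0.6255 − 2.3562) = -1.7307; ω₁ = Δθ/dt₁ = -0.6923
distance = √((4.5−-4.5)² + (1.5−-5)²) = 11.1018; v₂ = distance/dt₂ = 5.5509

ω₁ = -0.6923, v₂ = 5.5509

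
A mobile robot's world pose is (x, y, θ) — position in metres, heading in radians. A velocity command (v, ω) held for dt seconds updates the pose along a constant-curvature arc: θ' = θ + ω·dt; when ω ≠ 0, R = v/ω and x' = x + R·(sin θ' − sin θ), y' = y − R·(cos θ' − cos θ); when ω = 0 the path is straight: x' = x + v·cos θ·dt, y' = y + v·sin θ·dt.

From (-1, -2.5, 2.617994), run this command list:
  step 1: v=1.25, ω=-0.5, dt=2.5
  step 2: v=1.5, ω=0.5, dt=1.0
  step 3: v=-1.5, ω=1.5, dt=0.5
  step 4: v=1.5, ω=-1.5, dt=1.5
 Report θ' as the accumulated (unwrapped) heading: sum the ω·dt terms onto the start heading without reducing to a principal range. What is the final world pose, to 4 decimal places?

step 1: θ'=1.3680 (R=-2.5000) → pose (-2.1988, 0.1686, 1.3680)
step 2: θ'=1.8680 (R=3.0000) → pose (-2.2688, 1.6514, 1.8680)
step 3: θ'=2.6180 (R=-1.0000) → pose (-1.8126, 1.0782, 2.6180)
step 4: θ'=0.3680 (R=-1.0000) → pose (-1.6724, 2.8773, 0.3680)

(-1.6724, 2.8773, 0.3680)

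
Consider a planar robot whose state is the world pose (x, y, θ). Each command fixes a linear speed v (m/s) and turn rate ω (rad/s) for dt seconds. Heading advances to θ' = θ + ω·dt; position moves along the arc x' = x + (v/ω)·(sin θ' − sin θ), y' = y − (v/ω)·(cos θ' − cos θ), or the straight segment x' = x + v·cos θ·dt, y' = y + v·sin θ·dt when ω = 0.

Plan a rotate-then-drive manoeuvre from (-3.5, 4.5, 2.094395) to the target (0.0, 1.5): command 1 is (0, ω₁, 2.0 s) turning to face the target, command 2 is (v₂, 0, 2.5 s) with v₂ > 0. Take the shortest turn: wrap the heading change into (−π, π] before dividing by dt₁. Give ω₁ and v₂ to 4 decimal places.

heading to target = atan2(1.5−4.5, 0−-3.5) = -0.7086
Δθ = wrap(-0.7086 − 2.0944) = -2.8030; ω₁ = Δθ/dt₁ = -1.4015
distance = √((0−-3.5)² + (1.5−4.5)²) = 4.6098; v₂ = distance/dt₂ = 1.8439

ω₁ = -1.4015, v₂ = 1.8439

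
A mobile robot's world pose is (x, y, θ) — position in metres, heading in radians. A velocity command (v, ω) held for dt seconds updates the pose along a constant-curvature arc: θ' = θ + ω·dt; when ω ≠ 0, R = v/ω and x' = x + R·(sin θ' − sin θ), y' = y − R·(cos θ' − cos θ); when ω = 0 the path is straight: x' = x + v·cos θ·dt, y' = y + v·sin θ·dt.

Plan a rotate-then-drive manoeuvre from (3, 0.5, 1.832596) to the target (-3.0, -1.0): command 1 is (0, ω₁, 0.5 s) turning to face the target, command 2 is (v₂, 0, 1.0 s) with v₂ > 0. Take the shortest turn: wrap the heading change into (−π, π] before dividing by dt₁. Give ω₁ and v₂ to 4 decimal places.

heading to target = atan2(-1−0.5, -3−3) = -2.8966
Δθ = wrap(-2.8966 − 1.8326) = 1.5540; ω₁ = Δθ/dt₁ = 3.1080
distance = √((-3−3)² + (-1−0.5)²) = 6.1847; v₂ = distance/dt₂ = 6.1847

ω₁ = 3.1080, v₂ = 6.1847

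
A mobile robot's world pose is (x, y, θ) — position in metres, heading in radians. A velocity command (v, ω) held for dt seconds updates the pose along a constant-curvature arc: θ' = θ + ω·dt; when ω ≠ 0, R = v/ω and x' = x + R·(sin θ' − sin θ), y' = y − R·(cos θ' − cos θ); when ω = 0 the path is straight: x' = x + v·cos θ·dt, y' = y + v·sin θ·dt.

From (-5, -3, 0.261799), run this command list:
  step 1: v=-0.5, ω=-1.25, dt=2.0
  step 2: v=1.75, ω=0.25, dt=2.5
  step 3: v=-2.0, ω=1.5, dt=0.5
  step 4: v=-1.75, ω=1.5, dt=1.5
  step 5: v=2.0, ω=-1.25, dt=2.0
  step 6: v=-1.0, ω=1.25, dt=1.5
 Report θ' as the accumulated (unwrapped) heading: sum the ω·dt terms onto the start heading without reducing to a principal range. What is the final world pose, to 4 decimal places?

step 1: θ'=-2.2382 (R=0.4000) → pose (-5.4177, -2.3660, -2.2382)
step 2: θ'=-1.6132 (R=7.0000) → pose (-6.9134, -6.4020, -1.6132)
step 3: θ'=-0.8632 (R=-1.3333) → pose (-7.2323, -5.4788, -0.8632)
step 4: θ'=1.3868 (R=-1.1667) → pose (-9.2658, -6.0236, 1.3868)
step 5: θ'=-1.1132 (R=-1.6000) → pose (-6.2575, -5.6095, -1.1132)
step 6: θ'=0.7618 (R=-0.8000) → pose (-7.5273, -5.3841, 0.7618)

(-7.5273, -5.3841, 0.7618)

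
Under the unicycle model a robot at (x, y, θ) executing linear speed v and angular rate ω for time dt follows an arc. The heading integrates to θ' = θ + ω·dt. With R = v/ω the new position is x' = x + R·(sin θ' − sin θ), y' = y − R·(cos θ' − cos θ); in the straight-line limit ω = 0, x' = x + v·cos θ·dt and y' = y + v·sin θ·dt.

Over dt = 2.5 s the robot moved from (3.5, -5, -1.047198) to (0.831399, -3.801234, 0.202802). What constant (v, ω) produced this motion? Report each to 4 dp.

v = -1.2500, ω = 0.5000

Δθ = 0.202802 − -1.047198 = 1.250000
ω = Δθ/dt = 1.250000/2.5 = 0.5000
R = Δx/(sin θ' − sin θ) = -2.5000
v = R·ω = -2.5000·0.5000 = -1.2500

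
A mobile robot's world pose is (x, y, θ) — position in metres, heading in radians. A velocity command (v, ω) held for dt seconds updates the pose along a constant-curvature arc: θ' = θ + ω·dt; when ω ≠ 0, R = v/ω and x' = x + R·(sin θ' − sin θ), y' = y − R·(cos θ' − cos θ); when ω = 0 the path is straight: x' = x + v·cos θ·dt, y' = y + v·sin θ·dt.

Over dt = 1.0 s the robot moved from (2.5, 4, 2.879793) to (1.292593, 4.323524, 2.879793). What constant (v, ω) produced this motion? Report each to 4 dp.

Δθ = 2.879793 − 2.879793 = 0.000000
ω = Δθ/dt = 0.000000/1.0 = 0.0000
ω = 0 → v = (Δx·cos θ + Δy·sin θ)/dt = 1.2500

v = 1.2500, ω = 0.0000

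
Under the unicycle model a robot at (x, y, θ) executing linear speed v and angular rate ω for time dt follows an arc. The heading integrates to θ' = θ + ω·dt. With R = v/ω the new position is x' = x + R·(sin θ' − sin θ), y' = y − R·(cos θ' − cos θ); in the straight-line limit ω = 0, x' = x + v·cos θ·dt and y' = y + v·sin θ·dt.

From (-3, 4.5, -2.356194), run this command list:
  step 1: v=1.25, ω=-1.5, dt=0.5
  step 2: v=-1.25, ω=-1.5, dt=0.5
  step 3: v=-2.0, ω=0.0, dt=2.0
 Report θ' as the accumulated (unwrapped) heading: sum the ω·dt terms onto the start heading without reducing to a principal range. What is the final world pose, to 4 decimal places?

(0.0372, 1.4318, -3.8562)

step 1: θ'=-3.1062 (R=-0.8333) → pose (-3.5598, 4.2564, -3.1062)
step 2: θ'=-3.8562 (R=0.8333) → pose (-2.9842, 4.0531, -3.8562)
step 3: θ'=-3.8562 (straight) → pose (0.0372, 1.4318, -3.8562)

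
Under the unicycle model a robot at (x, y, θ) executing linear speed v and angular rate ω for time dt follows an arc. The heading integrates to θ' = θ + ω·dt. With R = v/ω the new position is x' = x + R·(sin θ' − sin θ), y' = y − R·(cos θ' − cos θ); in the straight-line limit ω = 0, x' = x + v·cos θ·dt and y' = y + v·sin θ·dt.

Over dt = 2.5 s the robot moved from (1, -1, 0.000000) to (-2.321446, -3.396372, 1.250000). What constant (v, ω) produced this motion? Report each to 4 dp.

v = -1.7500, ω = 0.5000

Δθ = 1.250000 − 0.000000 = 1.250000
ω = Δθ/dt = 1.250000/2.5 = 0.5000
R = Δx/(sin θ' − sin θ) = -3.5000
v = R·ω = -3.5000·0.5000 = -1.7500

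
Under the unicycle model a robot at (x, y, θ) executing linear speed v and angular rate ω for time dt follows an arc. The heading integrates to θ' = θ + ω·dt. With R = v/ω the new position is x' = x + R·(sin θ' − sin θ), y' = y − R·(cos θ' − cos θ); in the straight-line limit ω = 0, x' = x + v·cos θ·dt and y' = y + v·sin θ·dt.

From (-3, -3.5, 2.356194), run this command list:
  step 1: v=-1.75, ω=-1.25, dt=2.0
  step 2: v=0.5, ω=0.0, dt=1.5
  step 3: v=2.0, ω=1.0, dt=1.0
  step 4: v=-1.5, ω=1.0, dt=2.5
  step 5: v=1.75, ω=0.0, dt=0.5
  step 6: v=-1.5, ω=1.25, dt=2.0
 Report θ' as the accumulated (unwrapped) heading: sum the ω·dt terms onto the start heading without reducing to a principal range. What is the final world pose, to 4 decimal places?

(-0.8120, -5.6844, 5.8562)

step 1: θ'=-0.1438 (R=1.4000) → pose (-4.1906, -5.8755, -0.1438)
step 2: θ'=-0.1438 (straight) → pose (-3.4483, -5.9830, -0.1438)
step 3: θ'=0.8562 (R=2.0000) → pose (-1.6510, -5.3143, 0.8562)
step 4: θ'=3.3562 (R=-1.5000) → pose (-0.1985, -7.7628, 3.3562)
step 5: θ'=3.3562 (straight) → pose (-1.0535, -7.9492, 3.3562)
step 6: θ'=5.8562 (R=-1.2000) → pose (-0.8120, -5.6844, 5.8562)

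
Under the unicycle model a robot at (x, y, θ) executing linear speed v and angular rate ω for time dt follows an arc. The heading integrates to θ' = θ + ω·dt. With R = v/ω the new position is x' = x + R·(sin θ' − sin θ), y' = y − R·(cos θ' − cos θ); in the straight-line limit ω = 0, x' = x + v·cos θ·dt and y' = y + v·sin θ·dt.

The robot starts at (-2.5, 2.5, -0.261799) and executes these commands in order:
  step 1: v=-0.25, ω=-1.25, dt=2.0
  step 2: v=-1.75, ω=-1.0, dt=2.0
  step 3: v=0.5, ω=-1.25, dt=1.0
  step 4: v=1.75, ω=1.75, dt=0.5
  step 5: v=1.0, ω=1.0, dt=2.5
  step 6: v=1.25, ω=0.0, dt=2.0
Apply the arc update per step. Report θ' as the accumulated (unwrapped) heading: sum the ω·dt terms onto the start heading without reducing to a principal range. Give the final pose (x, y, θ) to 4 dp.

(-2.7733, 2.1624, -2.6368)

step 1: θ'=-2.7618 (R=0.2000) → pose (-2.5224, 2.8789, -2.7618)
step 2: θ'=-4.7618 (R=1.7500) → pose (-0.1257, 1.1672, -4.7618)
step 3: θ'=-6.0118 (R=-0.4000) → pose (0.1665, 1.5328, -6.0118)
step 4: θ'=-5.1368 (R=1.0000) → pose (0.8098, 2.0844, -5.1368)
step 5: θ'=-2.6368 (R=1.0000) → pose (-0.5852, 3.3715, -2.6368)
step 6: θ'=-2.6368 (straight) → pose (-2.7733, 2.1624, -2.6368)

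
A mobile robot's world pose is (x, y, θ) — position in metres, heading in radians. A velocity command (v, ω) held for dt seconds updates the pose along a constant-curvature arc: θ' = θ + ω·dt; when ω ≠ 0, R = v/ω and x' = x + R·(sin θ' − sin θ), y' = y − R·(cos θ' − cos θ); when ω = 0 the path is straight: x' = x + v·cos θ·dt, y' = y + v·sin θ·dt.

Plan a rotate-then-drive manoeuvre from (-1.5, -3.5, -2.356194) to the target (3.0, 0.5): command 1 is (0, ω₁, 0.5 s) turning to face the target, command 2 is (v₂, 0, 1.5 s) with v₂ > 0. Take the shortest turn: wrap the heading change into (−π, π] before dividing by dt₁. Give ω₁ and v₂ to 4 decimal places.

ω₁ = 6.1657, v₂ = 4.0139

heading to target = atan2(0.5−-3.5, 3−-1.5) = 0.7266
Δθ = wrap(0.7266 − -2.3562) = 3.0828; ω₁ = Δθ/dt₁ = 6.1657
distance = √((3−-1.5)² + (0.5−-3.5)²) = 6.0208; v₂ = distance/dt₂ = 4.0139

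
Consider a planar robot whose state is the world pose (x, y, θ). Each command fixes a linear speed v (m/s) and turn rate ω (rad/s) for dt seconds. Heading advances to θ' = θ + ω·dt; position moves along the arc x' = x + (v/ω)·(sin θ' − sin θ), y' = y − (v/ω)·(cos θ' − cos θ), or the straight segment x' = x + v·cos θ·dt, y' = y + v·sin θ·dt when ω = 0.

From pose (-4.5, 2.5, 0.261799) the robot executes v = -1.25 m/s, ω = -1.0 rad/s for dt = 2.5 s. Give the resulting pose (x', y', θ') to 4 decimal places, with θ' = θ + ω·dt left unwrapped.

θ' = 0.2618 + -1.0·2.5 = -2.2382
R = v/ω = -1.25/-1.0 = 1.2500
x' = -4.5 + 1.2500·(sin -2.2382 − sin 0.2618) = -5.8053
y' = 2.5 − 1.2500·(cos -2.2382 − cos 0.2618) = 4.4811

(-5.8053, 4.4811, -2.2382)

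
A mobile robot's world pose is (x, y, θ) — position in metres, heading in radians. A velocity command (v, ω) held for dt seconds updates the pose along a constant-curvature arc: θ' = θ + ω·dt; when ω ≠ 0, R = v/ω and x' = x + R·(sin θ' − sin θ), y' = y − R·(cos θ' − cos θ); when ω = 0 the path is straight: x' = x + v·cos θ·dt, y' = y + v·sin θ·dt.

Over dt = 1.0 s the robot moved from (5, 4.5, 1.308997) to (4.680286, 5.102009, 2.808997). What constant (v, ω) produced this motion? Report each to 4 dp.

v = 0.7500, ω = 1.5000

Δθ = 2.808997 − 1.308997 = 1.500000
ω = Δθ/dt = 1.500000/1.0 = 1.5000
R = −Δy/(cos θ' − cos θ) = 0.5000
v = R·ω = 0.5000·1.5000 = 0.7500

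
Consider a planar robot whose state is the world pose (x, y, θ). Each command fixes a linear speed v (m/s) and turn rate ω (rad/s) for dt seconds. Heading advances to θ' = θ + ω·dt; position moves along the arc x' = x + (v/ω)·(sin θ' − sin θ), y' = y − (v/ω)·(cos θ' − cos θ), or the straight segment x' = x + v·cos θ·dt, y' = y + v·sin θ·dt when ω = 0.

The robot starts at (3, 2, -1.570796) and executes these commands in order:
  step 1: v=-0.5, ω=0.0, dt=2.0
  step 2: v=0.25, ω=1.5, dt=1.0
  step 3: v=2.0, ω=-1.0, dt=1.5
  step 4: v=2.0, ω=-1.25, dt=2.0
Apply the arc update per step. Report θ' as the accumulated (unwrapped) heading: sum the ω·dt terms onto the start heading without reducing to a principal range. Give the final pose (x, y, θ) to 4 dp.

step 1: θ'=-1.5708 (straight) → pose (3.0000, 3.0000, -1.5708)
step 2: θ'=-0.0708 (R=0.1667) → pose (3.1549, 2.8338, -0.0708)
step 3: θ'=-1.5708 (R=-2.0000) → pose (5.0134, 0.8388, -1.5708)
step 4: θ'=-4.0708 (R=-1.6000) → pose (2.1316, -0.1188, -4.0708)

(2.1316, -0.1188, -4.0708)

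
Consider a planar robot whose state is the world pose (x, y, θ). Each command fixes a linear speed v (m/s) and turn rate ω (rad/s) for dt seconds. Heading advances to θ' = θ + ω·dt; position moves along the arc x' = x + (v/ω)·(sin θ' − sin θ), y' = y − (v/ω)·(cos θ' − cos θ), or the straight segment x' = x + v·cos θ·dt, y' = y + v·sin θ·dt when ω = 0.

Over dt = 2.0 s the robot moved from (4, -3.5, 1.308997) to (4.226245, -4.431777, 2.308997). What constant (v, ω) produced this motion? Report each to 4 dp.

Δθ = 2.308997 − 1.308997 = 1.000000
ω = Δθ/dt = 1.000000/2.0 = 0.5000
R = −Δy/(cos θ' − cos θ) = -1.0000
v = R·ω = -1.0000·0.5000 = -0.5000

v = -0.5000, ω = 0.5000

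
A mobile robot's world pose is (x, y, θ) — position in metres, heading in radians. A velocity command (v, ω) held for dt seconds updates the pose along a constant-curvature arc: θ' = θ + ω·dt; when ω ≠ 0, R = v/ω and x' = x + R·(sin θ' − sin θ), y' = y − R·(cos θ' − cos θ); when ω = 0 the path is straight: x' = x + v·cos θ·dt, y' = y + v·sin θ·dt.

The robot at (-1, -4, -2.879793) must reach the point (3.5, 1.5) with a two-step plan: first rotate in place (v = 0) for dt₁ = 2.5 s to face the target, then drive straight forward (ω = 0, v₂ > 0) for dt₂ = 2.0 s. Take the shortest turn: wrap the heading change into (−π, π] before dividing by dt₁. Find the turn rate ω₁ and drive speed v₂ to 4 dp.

ω₁ = -1.0073, v₂ = 3.5532

heading to target = atan2(1.5−-4, 3.5−-1) = 0.8851
Δθ = wrap(0.8851 − -2.8798) = -2.5183; ω₁ = Δθ/dt₁ = -1.0073
distance = √((3.5−-1)² + (1.5−-4)²) = 7.1063; v₂ = distance/dt₂ = 3.5532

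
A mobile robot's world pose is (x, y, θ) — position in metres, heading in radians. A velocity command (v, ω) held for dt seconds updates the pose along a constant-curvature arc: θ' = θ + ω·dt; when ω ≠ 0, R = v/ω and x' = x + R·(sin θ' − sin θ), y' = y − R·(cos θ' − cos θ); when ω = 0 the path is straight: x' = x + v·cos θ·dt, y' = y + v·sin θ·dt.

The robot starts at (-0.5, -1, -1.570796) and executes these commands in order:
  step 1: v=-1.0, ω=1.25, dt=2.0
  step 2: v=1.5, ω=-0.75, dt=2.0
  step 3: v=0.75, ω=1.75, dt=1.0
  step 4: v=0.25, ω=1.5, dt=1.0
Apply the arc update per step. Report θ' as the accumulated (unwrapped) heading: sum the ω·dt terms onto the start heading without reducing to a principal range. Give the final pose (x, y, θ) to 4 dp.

(1.2900, 0.3746, 2.6792)

step 1: θ'=0.9292 (R=-0.8000) → pose (-1.9409, -0.5212, 0.9292)
step 2: θ'=-0.5708 (R=-2.0000) → pose (0.7420, -0.0352, -0.5708)
step 3: θ'=1.1792 (R=0.4286) → pose (1.3697, 0.1618, 1.1792)
step 4: θ'=2.6792 (R=0.1667) → pose (1.2900, 0.3746, 2.6792)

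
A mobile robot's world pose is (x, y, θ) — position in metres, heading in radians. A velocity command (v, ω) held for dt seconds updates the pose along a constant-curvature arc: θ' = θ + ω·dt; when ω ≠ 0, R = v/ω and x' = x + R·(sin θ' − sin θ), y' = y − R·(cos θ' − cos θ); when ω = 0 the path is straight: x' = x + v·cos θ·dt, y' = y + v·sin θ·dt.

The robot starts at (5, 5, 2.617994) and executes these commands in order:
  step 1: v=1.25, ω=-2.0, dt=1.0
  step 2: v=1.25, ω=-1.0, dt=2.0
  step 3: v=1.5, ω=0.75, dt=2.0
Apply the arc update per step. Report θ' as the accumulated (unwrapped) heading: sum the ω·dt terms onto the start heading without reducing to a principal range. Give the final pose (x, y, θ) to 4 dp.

(9.1023, 3.6557, 0.1180)

step 1: θ'=0.6180 (R=-0.6250) → pose (4.9504, 6.0507, 0.6180)
step 2: θ'=-1.3820 (R=-1.2500) → pose (6.9024, 5.2665, -1.3820)
step 3: θ'=0.1180 (R=2.0000) → pose (9.1023, 3.6557, 0.1180)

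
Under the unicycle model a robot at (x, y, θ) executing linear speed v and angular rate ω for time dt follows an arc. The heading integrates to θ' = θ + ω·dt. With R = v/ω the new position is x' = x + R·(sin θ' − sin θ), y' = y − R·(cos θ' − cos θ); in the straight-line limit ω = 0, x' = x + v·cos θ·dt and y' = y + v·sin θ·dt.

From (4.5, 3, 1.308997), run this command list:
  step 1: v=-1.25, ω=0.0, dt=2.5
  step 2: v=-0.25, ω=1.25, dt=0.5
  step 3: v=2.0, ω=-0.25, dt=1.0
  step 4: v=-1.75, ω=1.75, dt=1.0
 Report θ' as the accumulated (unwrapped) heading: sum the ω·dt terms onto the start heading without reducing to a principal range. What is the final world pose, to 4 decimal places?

(4.5086, 0.9525, 3.4340)

step 1: θ'=1.3090 (straight) → pose (3.6912, -0.0185, 1.3090)
step 2: θ'=1.9340 (R=-0.2000) → pose (3.6974, -0.1413, 1.9340)
step 3: θ'=1.6840 (R=-8.0000) → pose (3.2267, 1.7971, 1.6840)
step 4: θ'=3.4340 (R=-1.0000) → pose (4.5086, 0.9525, 3.4340)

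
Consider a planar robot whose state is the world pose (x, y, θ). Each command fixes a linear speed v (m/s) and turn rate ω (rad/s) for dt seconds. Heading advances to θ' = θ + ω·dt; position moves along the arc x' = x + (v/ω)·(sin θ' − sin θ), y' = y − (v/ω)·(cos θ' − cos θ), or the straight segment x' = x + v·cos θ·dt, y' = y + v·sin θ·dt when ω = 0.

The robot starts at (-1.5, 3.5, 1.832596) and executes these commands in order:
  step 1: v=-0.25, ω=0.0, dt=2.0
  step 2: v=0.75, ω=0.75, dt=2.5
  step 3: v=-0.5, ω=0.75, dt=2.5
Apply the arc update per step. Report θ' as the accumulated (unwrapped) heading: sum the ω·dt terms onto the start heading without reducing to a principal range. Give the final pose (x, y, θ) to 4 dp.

step 1: θ'=1.8326 (straight) → pose (-1.3706, 3.0170, 1.8326)
step 2: θ'=3.7076 (R=1.0000) → pose (-2.8728, 3.6023, 3.7076)
step 3: θ'=5.5826 (R=-0.6667) → pose (-2.8005, 4.6746, 5.5826)

(-2.8005, 4.6746, 5.5826)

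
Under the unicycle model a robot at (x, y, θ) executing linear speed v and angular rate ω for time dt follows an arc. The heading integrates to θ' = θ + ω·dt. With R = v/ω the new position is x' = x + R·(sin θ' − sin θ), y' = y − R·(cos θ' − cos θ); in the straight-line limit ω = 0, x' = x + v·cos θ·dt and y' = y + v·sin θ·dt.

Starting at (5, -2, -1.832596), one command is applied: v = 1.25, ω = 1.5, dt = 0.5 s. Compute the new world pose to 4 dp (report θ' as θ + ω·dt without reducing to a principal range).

θ' = -1.8326 + 1.5·0.5 = -1.0826
R = v/ω = 1.25/1.5 = 0.8333
x' = 5 + 0.8333·(sin -1.0826 − sin -1.8326) = 5.0690
y' = -2 − 0.8333·(cos -1.0826 − cos -1.8326) = -2.6065

(5.0690, -2.6065, -1.0826)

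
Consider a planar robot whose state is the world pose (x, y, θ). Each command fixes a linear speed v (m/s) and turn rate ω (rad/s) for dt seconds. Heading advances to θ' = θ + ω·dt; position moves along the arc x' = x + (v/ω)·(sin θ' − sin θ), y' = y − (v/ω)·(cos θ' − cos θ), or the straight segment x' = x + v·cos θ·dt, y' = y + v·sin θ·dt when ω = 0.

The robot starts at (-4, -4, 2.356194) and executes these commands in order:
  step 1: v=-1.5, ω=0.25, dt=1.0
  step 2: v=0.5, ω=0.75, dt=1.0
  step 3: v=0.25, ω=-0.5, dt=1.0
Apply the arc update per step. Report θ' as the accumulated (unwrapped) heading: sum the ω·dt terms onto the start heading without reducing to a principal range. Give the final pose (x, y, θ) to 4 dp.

step 1: θ'=2.6062 (R=-6.0000) → pose (-2.8185, -4.9178, 2.6062)
step 2: θ'=3.3562 (R=0.6667) → pose (-3.3006, -4.8398, 3.3562)
step 3: θ'=2.8562 (R=-0.5000) → pose (-3.5478, -4.8310, 2.8562)

(-3.5478, -4.8310, 2.8562)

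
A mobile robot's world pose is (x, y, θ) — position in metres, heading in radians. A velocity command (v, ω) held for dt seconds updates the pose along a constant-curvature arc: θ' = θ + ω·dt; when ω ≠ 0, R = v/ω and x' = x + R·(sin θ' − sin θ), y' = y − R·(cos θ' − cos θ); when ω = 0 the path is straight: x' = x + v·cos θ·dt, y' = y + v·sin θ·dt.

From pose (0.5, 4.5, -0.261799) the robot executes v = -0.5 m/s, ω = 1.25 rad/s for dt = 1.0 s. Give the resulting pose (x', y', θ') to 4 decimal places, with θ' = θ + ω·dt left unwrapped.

θ' = -0.2618 + 1.25·1.0 = 0.9882
R = v/ω = -0.5/1.25 = -0.4000
x' = 0.5 + -0.4000·(sin 0.9882 − sin -0.2618) = 0.0625
y' = 4.5 − -0.4000·(cos 0.9882 − cos -0.2618) = 4.3337

(0.0625, 4.3337, 0.9882)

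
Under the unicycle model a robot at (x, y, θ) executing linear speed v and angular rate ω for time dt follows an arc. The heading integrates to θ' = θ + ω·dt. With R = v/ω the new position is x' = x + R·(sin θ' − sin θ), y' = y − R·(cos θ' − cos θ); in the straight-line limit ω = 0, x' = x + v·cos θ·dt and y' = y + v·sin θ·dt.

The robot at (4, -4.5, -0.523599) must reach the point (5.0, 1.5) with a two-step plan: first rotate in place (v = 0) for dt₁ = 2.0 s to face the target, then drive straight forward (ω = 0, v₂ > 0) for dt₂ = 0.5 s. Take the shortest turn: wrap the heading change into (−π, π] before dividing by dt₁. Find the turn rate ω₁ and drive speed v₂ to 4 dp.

heading to target = atan2(1.5−-4.5, 5−4) = 1.4056
Δθ = wrap(1.4056 − -0.5236) = 1.9292; ω₁ = Δθ/dt₁ = 0.9646
distance = √((5−4)² + (1.5−-4.5)²) = 6.0828; v₂ = distance/dt₂ = 12.1655

ω₁ = 0.9646, v₂ = 12.1655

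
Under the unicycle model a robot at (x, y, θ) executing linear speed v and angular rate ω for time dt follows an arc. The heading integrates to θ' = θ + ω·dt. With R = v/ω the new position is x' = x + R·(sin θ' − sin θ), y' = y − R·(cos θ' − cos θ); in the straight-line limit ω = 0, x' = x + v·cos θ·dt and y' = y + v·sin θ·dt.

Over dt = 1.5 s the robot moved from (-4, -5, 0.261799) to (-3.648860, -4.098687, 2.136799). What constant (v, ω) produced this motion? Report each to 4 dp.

Δθ = 2.136799 − 0.261799 = 1.875000
ω = Δθ/dt = 1.875000/1.5 = 1.2500
R = −Δy/(cos θ' − cos θ) = 0.6000
v = R·ω = 0.6000·1.2500 = 0.7500

v = 0.7500, ω = 1.2500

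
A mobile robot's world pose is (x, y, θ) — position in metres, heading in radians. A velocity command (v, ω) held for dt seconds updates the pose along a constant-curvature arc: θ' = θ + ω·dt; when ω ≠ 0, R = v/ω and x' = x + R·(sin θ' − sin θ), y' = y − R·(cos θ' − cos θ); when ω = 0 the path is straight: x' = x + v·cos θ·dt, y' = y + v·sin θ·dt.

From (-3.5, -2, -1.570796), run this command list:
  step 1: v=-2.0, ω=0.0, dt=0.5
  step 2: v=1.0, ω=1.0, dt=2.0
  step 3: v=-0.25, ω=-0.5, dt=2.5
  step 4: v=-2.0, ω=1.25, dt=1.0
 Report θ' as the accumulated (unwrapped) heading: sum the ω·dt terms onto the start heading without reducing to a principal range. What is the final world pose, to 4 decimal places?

(-4.4943, -1.4312, 0.4292)

step 1: θ'=-1.5708 (straight) → pose (-3.5000, -1.0000, -1.5708)
step 2: θ'=0.4292 (R=1.0000) → pose (-2.0839, -1.9093, 0.4292)
step 3: θ'=-0.8208 (R=0.5000) → pose (-2.6578, -1.7955, -0.8208)
step 4: θ'=0.4292 (R=-1.6000) → pose (-4.4943, -1.4312, 0.4292)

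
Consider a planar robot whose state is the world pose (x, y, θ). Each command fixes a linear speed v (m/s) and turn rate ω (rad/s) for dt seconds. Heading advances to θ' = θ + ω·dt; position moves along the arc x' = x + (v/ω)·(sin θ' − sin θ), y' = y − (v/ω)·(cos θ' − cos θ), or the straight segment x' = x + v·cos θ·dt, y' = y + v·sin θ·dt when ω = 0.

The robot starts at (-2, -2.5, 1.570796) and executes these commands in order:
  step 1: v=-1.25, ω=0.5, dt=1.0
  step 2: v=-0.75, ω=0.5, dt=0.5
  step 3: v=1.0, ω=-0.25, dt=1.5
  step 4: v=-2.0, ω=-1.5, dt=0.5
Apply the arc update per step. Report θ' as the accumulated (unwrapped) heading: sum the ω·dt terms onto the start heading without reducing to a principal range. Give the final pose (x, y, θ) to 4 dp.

step 1: θ'=2.0708 (R=-2.5000) → pose (-1.6940, -3.6986, 2.0708)
step 2: θ'=2.3208 (R=-1.5000) → pose (-1.4751, -4.0019, 2.3208)
step 3: θ'=1.9458 (R=-4.0000) → pose (-2.2704, -2.7404, 1.9458)
step 4: θ'=1.1958 (R=1.3333) → pose (-2.2704, -3.7171, 1.1958)

(-2.2704, -3.7171, 1.1958)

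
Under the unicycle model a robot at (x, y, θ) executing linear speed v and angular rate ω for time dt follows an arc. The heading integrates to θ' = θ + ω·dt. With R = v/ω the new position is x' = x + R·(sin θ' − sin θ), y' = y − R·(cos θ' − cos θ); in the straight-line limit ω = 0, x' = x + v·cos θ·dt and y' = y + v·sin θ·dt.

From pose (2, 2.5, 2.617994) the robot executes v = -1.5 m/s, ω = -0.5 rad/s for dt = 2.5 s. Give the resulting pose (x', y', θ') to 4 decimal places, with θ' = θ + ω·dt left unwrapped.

θ' = 2.6180 + -0.5·2.5 = 1.3680
R = v/ω = -1.5/-0.5 = 3.0000
x' = 2 + 3.0000·(sin 1.3680 − sin 2.6180) = 3.4385
y' = 2.5 − 3.0000·(cos 1.3680 − cos 2.6180) = -0.7023

(3.4385, -0.7023, 1.3680)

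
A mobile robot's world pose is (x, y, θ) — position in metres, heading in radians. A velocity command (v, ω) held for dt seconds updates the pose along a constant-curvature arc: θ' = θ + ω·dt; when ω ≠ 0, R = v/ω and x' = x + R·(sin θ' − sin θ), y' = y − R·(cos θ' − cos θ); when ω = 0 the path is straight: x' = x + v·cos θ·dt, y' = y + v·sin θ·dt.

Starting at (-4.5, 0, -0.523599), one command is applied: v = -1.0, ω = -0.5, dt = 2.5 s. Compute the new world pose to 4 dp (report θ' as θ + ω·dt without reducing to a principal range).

θ' = -0.5236 + -0.5·2.5 = -1.7736
R = v/ω = -1.0/-0.5 = 2.0000
x' = -4.5 + 2.0000·(sin -1.7736 − sin -0.5236) = -5.4590
y' = 0 − 2.0000·(cos -1.7736 − cos -0.5236) = 2.1349

(-5.4590, 2.1349, -1.7736)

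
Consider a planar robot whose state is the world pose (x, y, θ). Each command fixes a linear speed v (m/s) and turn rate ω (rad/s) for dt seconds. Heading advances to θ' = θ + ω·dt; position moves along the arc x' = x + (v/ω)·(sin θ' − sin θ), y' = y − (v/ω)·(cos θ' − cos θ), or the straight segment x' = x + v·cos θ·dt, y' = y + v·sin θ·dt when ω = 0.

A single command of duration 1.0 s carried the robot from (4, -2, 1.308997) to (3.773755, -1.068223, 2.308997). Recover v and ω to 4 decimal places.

v = 1.0000, ω = 1.0000

Δθ = 2.308997 − 1.308997 = 1.000000
ω = Δθ/dt = 1.000000/1.0 = 1.0000
R = −Δy/(cos θ' − cos θ) = 1.0000
v = R·ω = 1.0000·1.0000 = 1.0000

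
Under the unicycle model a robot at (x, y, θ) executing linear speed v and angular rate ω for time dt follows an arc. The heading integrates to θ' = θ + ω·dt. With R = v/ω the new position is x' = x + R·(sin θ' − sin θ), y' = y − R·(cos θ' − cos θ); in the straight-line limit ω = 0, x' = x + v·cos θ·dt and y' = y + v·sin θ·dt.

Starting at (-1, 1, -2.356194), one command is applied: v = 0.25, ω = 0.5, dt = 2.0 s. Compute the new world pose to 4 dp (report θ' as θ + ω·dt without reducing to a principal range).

θ' = -2.3562 + 0.5·2.0 = -1.3562
R = v/ω = 0.25/0.5 = 0.5000
x' = -1 + 0.5000·(sin -1.3562 − sin -2.3562) = -1.1350
y' = 1 − 0.5000·(cos -1.3562 − cos -2.3562) = 0.5400

(-1.1350, 0.5400, -1.3562)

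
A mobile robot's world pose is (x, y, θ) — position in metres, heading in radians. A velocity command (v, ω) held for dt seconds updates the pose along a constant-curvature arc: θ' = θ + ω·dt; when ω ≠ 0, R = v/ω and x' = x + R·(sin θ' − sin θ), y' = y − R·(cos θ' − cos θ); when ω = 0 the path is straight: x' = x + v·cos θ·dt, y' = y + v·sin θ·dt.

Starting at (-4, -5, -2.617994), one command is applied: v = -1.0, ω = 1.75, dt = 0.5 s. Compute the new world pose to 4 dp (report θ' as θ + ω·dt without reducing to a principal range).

(-3.7227, -4.6030, -1.7430)

θ' = -2.6180 + 1.75·0.5 = -1.7430
R = v/ω = -1.0/1.75 = -0.5714
x' = -4 + -0.5714·(sin -1.7430 − sin -2.6180) = -3.7227
y' = -5 − -0.5714·(cos -1.7430 − cos -2.6180) = -4.6030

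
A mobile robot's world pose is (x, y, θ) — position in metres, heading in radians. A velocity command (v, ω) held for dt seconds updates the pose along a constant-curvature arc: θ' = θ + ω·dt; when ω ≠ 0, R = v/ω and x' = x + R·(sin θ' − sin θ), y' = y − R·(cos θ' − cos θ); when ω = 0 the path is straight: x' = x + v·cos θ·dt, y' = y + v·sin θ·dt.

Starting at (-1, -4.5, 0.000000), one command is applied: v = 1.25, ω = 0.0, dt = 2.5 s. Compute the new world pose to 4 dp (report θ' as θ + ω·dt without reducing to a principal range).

(2.1250, -4.5000, 0.0000)

θ' = 0.0000 + 0.0·2.5 = 0.0000
ω = 0 → straight: x' = -1 + 1.25·cos(0.0000)·2.5 = 2.1250
y' = -4.5 + 1.25·sin(0.0000)·2.5 = -4.5000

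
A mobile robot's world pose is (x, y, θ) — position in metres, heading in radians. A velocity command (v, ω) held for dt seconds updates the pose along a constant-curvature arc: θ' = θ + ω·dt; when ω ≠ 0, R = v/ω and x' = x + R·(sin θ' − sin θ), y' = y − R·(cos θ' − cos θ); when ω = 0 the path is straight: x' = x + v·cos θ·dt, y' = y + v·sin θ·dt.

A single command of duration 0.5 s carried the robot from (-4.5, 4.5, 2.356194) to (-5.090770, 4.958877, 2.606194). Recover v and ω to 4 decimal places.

v = 1.5000, ω = 0.5000

Δθ = 2.606194 − 2.356194 = 0.250000
ω = Δθ/dt = 0.250000/0.5 = 0.5000
R = Δx/(sin θ' − sin θ) = 3.0000
v = R·ω = 3.0000·0.5000 = 1.5000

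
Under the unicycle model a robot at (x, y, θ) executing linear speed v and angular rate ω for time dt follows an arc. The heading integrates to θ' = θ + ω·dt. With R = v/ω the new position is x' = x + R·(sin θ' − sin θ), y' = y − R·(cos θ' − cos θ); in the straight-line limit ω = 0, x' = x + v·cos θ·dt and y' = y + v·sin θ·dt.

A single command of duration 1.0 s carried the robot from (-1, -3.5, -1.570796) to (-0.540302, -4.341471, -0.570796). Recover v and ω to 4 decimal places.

Δθ = -0.570796 − -1.570796 = 1.000000
ω = Δθ/dt = 1.000000/1.0 = 1.0000
R = −Δy/(cos θ' − cos θ) = 1.0000
v = R·ω = 1.0000·1.0000 = 1.0000

v = 1.0000, ω = 1.0000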